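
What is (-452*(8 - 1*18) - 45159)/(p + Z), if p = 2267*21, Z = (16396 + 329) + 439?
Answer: -40639/64771 ≈ -0.62743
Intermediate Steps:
Z = 17164 (Z = 16725 + 439 = 17164)
p = 47607
(-452*(8 - 1*18) - 45159)/(p + Z) = (-452*(8 - 1*18) - 45159)/(47607 + 17164) = (-452*(8 - 18) - 45159)/64771 = (-452*(-10) - 45159)*(1/64771) = (4520 - 45159)*(1/64771) = -40639*1/64771 = -40639/64771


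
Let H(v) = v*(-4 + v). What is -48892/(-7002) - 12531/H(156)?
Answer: 178597507/27671904 ≈ 6.4541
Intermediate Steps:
-48892/(-7002) - 12531/H(156) = -48892/(-7002) - 12531*1/(156*(-4 + 156)) = -48892*(-1/7002) - 12531/(156*152) = 24446/3501 - 12531/23712 = 24446/3501 - 12531*1/23712 = 24446/3501 - 4177/7904 = 178597507/27671904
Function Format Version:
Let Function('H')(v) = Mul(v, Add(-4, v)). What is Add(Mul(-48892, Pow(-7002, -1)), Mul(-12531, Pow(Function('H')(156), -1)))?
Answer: Rational(178597507, 27671904) ≈ 6.4541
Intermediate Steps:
Add(Mul(-48892, Pow(-7002, -1)), Mul(-12531, Pow(Function('H')(156), -1))) = Add(Mul(-48892, Pow(-7002, -1)), Mul(-12531, Pow(Mul(156, Add(-4, 156)), -1))) = Add(Mul(-48892, Rational(-1, 7002)), Mul(-12531, Pow(Mul(156, 152), -1))) = Add(Rational(24446, 3501), Mul(-12531, Pow(23712, -1))) = Add(Rational(24446, 3501), Mul(-12531, Rational(1, 23712))) = Add(Rational(24446, 3501), Rational(-4177, 7904)) = Rational(178597507, 27671904)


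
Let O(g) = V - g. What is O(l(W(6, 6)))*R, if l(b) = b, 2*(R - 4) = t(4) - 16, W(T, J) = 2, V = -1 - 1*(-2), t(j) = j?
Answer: 2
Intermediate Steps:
V = 1 (V = -1 + 2 = 1)
R = -2 (R = 4 + (4 - 16)/2 = 4 + (½)*(-12) = 4 - 6 = -2)
O(g) = 1 - g
O(l(W(6, 6)))*R = (1 - 1*2)*(-2) = (1 - 2)*(-2) = -1*(-2) = 2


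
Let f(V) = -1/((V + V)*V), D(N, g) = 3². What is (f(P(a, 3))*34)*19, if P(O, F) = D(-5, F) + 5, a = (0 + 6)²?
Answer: -323/196 ≈ -1.6480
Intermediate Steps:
D(N, g) = 9
a = 36 (a = 6² = 36)
P(O, F) = 14 (P(O, F) = 9 + 5 = 14)
f(V) = -1/(2*V²) (f(V) = -1/((2*V)*V) = -1/(2*V²))
(f(P(a, 3))*34)*19 = (-½/14²*34)*19 = (-½*1/196*34)*19 = -1/392*34*19 = -17/196*19 = -323/196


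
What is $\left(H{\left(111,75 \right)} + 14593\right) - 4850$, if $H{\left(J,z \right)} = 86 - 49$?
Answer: $9780$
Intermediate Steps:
$H{\left(J,z \right)} = 37$ ($H{\left(J,z \right)} = 86 - 49 = 37$)
$\left(H{\left(111,75 \right)} + 14593\right) - 4850 = \left(37 + 14593\right) - 4850 = 14630 - 4850 = 9780$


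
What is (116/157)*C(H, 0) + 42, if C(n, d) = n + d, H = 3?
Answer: 6942/157 ≈ 44.217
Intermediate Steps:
C(n, d) = d + n
(116/157)*C(H, 0) + 42 = (116/157)*(0 + 3) + 42 = (116*(1/157))*3 + 42 = (116/157)*3 + 42 = 348/157 + 42 = 6942/157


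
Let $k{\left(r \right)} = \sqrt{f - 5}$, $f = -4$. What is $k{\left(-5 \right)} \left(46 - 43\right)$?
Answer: $9 i \approx 9.0 i$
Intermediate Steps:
$k{\left(r \right)} = 3 i$ ($k{\left(r \right)} = \sqrt{-4 - 5} = \sqrt{-9} = 3 i$)
$k{\left(-5 \right)} \left(46 - 43\right) = 3 i \left(46 - 43\right) = 3 i 3 = 9 i$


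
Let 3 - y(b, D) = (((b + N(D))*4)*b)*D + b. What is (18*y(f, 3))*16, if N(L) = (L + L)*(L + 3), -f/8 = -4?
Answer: -7528608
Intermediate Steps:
f = 32 (f = -8*(-4) = 32)
N(L) = 2*L*(3 + L) (N(L) = (2*L)*(3 + L) = 2*L*(3 + L))
y(b, D) = 3 - b - D*b*(4*b + 8*D*(3 + D)) (y(b, D) = 3 - ((((b + 2*D*(3 + D))*4)*b)*D + b) = 3 - (((4*b + 8*D*(3 + D))*b)*D + b) = 3 - ((b*(4*b + 8*D*(3 + D)))*D + b) = 3 - (D*b*(4*b + 8*D*(3 + D)) + b) = 3 - (b + D*b*(4*b + 8*D*(3 + D))) = 3 + (-b - D*b*(4*b + 8*D*(3 + D))) = 3 - b - D*b*(4*b + 8*D*(3 + D)))
(18*y(f, 3))*16 = (18*(3 - 1*32 - 4*3*32**2 - 8*32*3**2*(3 + 3)))*16 = (18*(3 - 32 - 4*3*1024 - 8*32*9*6))*16 = (18*(3 - 32 - 12288 - 13824))*16 = (18*(-26141))*16 = -470538*16 = -7528608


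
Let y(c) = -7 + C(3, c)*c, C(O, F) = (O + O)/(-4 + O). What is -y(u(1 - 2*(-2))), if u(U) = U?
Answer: 37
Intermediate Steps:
C(O, F) = 2*O/(-4 + O) (C(O, F) = (2*O)/(-4 + O) = 2*O/(-4 + O))
y(c) = -7 - 6*c (y(c) = -7 + (2*3/(-4 + 3))*c = -7 + (2*3/(-1))*c = -7 + (2*3*(-1))*c = -7 - 6*c)
-y(u(1 - 2*(-2))) = -(-7 - 6*(1 - 2*(-2))) = -(-7 - 6*(1 + 4)) = -(-7 - 6*5) = -(-7 - 30) = -1*(-37) = 37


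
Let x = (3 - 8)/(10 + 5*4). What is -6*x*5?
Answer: 5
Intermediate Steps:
x = -⅙ (x = -5/(10 + 20) = -5/30 = -5*1/30 = -⅙ ≈ -0.16667)
-6*x*5 = -6*(-⅙)*5 = 1*5 = 5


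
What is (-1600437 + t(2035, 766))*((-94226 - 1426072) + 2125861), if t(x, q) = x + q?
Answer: -967469249068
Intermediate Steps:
t(x, q) = q + x
(-1600437 + t(2035, 766))*((-94226 - 1426072) + 2125861) = (-1600437 + (766 + 2035))*((-94226 - 1426072) + 2125861) = (-1600437 + 2801)*(-1520298 + 2125861) = -1597636*605563 = -967469249068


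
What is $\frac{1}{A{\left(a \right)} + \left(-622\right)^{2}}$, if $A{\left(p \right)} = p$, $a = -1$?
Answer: $\frac{1}{386883} \approx 2.5848 \cdot 10^{-6}$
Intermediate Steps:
$\frac{1}{A{\left(a \right)} + \left(-622\right)^{2}} = \frac{1}{-1 + \left(-622\right)^{2}} = \frac{1}{-1 + 386884} = \frac{1}{386883}$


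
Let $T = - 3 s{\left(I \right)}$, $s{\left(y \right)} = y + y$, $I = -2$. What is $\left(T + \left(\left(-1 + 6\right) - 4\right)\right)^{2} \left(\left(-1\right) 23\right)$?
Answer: $-3887$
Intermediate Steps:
$s{\left(y \right)} = 2 y$
$T = 12$ ($T = - 3 \cdot 2 \left(-2\right) = \left(-3\right) \left(-4\right) = 12$)
$\left(T + \left(\left(-1 + 6\right) - 4\right)\right)^{2} \left(\left(-1\right) 23\right) = \left(12 + \left(\left(-1 + 6\right) - 4\right)\right)^{2} \left(\left(-1\right) 23\right) = \left(12 + \left(5 - 4\right)\right)^{2} \left(-23\right) = \left(12 + 1\right)^{2} \left(-23\right) = 13^{2} \left(-23\right) = 169 \left(-23\right) = -3887$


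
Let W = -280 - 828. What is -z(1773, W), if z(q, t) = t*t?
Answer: -1227664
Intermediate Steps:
W = -1108
z(q, t) = t²
-z(1773, W) = -1*(-1108)² = -1*1227664 = -1227664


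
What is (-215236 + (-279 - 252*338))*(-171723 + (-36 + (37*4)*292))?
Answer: 38651723213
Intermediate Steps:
(-215236 + (-279 - 252*338))*(-171723 + (-36 + (37*4)*292)) = (-215236 + (-279 - 85176))*(-171723 + (-36 + 148*292)) = (-215236 - 85455)*(-171723 + (-36 + 43216)) = -300691*(-171723 + 43180) = -300691*(-128543) = 38651723213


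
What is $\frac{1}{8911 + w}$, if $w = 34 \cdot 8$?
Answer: $\frac{1}{9183} \approx 0.0001089$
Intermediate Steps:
$w = 272$
$\frac{1}{8911 + w} = \frac{1}{8911 + 272} = \frac{1}{9183}$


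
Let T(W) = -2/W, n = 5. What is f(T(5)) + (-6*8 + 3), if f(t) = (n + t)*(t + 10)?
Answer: -21/25 ≈ -0.84000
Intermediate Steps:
f(t) = (5 + t)*(10 + t) (f(t) = (5 + t)*(t + 10) = (5 + t)*(10 + t))
f(T(5)) + (-6*8 + 3) = (50 + (-2/5)**2 + 15*(-2/5)) + (-6*8 + 3) = (50 + (-2*1/5)**2 + 15*(-2*1/5)) + (-48 + 3) = (50 + (-2/5)**2 + 15*(-2/5)) - 45 = (50 + 4/25 - 6) - 45 = 1104/25 - 45 = -21/25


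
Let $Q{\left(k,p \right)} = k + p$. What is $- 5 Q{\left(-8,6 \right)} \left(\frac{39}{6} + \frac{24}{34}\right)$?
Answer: $\frac{1225}{17} \approx 72.059$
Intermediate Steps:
$- 5 Q{\left(-8,6 \right)} \left(\frac{39}{6} + \frac{24}{34}\right) = - 5 \left(-8 + 6\right) \left(\frac{39}{6} + \frac{24}{34}\right) = \left(-5\right) \left(-2\right) \left(39 \cdot \frac{1}{6} + 24 \cdot \frac{1}{34}\right) = 10 \left(\frac{13}{2} + \frac{12}{17}\right) = 10 \cdot \frac{245}{34} = \frac{1225}{17}$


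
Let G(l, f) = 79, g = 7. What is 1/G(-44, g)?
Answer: 1/79 ≈ 0.012658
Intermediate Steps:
1/G(-44, g) = 1/79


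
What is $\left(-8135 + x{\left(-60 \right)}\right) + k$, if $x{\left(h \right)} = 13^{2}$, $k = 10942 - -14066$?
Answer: $17042$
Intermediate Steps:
$k = 25008$ ($k = 10942 + 14066 = 25008$)
$x{\left(h \right)} = 169$
$\left(-8135 + x{\left(-60 \right)}\right) + k = \left(-8135 + 169\right) + 25008 = -7966 + 25008 = 17042$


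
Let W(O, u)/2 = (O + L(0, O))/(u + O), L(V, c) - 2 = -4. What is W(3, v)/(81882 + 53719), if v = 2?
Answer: 2/678005 ≈ 2.9498e-6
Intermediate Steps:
L(V, c) = -2 (L(V, c) = 2 - 4 = -2)
W(O, u) = 2*(-2 + O)/(O + u) (W(O, u) = 2*((O - 2)/(u + O)) = 2*((-2 + O)/(O + u)) = 2*(-2 + O)/(O + u))
W(3, v)/(81882 + 53719) = (2*(-2 + 3)/(3 + 2))/(81882 + 53719) = (2*1/5)/135601 = (2*(1/5)*1)*(1/135601) = (2/5)*(1/135601) = 2/678005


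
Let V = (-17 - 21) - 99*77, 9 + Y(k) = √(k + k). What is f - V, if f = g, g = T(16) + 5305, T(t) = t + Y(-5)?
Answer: 12973 + I*√10 ≈ 12973.0 + 3.1623*I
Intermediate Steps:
Y(k) = -9 + √2*√k (Y(k) = -9 + √(k + k) = -9 + √(2*k) = -9 + √2*√k)
T(t) = -9 + t + I*√10 (T(t) = t + (-9 + √2*√(-5)) = t + (-9 + √2*(I*√5)) = t + (-9 + I*√10) = -9 + t + I*√10)
V = -7661 (V = -38 - 7623 = -7661)
g = 5312 + I*√10 (g = (-9 + 16 + I*√10) + 5305 = (7 + I*√10) + 5305 = 5312 + I*√10 ≈ 5312.0 + 3.1623*I)
f = 5312 + I*√10 ≈ 5312.0 + 3.1623*I
f - V = (5312 + I*√10) - 1*(-7661) = (5312 + I*√10) + 7661 = 12973 + I*√10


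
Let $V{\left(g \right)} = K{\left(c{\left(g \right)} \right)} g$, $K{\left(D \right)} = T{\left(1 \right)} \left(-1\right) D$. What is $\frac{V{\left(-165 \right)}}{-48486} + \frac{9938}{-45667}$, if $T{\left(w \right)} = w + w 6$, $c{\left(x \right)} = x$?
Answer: $\frac{2740378219}{738070054} \approx 3.7129$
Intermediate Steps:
$T{\left(w \right)} = 7 w$ ($T{\left(w \right)} = w + 6 w = 7 w$)
$K{\left(D \right)} = - 7 D$ ($K{\left(D \right)} = 7 \cdot 1 \left(-1\right) D = 7 \left(-1\right) D = - 7 D$)
$V{\left(g \right)} = - 7 g^{2}$ ($V{\left(g \right)} = - 7 g g = - 7 g^{2}$)
$\frac{V{\left(-165 \right)}}{-48486} + \frac{9938}{-45667} = \frac{\left(-7\right) \left(-165\right)^{2}}{-48486} + \frac{9938}{-45667} = \left(-7\right) 27225 \left(- \frac{1}{48486}\right) + 9938 \left(- \frac{1}{45667}\right) = \left(-190575\right) \left(- \frac{1}{48486}\right) - \frac{9938}{45667} = \frac{63525}{16162} - \frac{9938}{45667} = \frac{2740378219}{738070054}$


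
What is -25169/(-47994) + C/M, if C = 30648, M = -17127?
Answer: -38512987/30444194 ≈ -1.2650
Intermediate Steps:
-25169/(-47994) + C/M = -25169/(-47994) + 30648/(-17127) = -25169*(-1/47994) + 30648*(-1/17127) = 25169/47994 - 10216/5709 = -38512987/30444194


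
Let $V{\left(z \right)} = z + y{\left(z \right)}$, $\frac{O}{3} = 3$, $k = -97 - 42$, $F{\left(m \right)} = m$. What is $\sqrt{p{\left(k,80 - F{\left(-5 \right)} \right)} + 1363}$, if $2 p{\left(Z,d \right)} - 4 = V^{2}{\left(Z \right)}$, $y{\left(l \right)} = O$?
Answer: $\sqrt{9815} \approx 99.071$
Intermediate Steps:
$k = -139$
$O = 9$ ($O = 3 \cdot 3 = 9$)
$y{\left(l \right)} = 9$
$V{\left(z \right)} = 9 + z$ ($V{\left(z \right)} = z + 9 = 9 + z$)
$p{\left(Z,d \right)} = 2 + \frac{\left(9 + Z\right)^{2}}{2}$
$\sqrt{p{\left(k,80 - F{\left(-5 \right)} \right)} + 1363} = \sqrt{\left(2 + \frac{\left(9 - 139\right)^{2}}{2}\right) + 1363} = \sqrt{\left(2 + \frac{\left(-130\right)^{2}}{2}\right) + 1363} = \sqrt{\left(2 + \frac{1}{2} \cdot 16900\right) + 1363} = \sqrt{\left(2 + 8450\right) + 1363} = \sqrt{8452 + 1363} = \sqrt{9815}$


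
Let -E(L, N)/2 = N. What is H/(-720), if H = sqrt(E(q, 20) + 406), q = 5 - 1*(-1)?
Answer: -sqrt(366)/720 ≈ -0.026571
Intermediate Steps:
q = 6 (q = 5 + 1 = 6)
E(L, N) = -2*N
H = sqrt(366) (H = sqrt(-2*20 + 406) = sqrt(-40 + 406) = sqrt(366) ≈ 19.131)
H/(-720) = sqrt(366)/(-720) = sqrt(366)*(-1/720) = -sqrt(366)/720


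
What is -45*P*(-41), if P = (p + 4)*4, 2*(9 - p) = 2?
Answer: 88560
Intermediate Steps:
p = 8 (p = 9 - ½*2 = 9 - 1 = 8)
P = 48 (P = (8 + 4)*4 = 12*4 = 48)
-45*P*(-41) = -45*48*(-41) = -2160*(-41) = 88560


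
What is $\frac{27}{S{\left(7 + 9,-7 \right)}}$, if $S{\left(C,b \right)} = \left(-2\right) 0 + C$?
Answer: $\frac{27}{16} \approx 1.6875$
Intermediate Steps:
$S{\left(C,b \right)} = C$ ($S{\left(C,b \right)} = 0 + C = C$)
$\frac{27}{S{\left(7 + 9,-7 \right)}} = \frac{27}{7 + 9} = \frac{27}{16}$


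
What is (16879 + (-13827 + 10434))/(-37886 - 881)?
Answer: -13486/38767 ≈ -0.34787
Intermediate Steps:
(16879 + (-13827 + 10434))/(-37886 - 881) = (16879 - 3393)/(-38767) = 13486*(-1/38767) = -13486/38767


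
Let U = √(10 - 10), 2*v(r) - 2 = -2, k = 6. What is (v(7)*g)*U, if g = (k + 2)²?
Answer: 0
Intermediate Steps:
v(r) = 0 (v(r) = 1 + (½)*(-2) = 1 - 1 = 0)
g = 64 (g = (6 + 2)² = 8² = 64)
U = 0 (U = √0 = 0)
(v(7)*g)*U = (0*64)*0 = 0*0 = 0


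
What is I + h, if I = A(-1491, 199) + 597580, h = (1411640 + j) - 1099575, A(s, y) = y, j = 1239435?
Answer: 2149279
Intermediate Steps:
h = 1551500 (h = (1411640 + 1239435) - 1099575 = 2651075 - 1099575 = 1551500)
I = 597779 (I = 199 + 597580 = 597779)
I + h = 597779 + 1551500 = 2149279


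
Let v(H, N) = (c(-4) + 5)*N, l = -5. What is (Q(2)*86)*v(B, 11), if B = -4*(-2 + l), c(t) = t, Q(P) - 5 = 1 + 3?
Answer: 8514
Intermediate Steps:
Q(P) = 9 (Q(P) = 5 + (1 + 3) = 5 + 4 = 9)
B = 28 (B = -4*(-2 - 5) = -4*(-7) = 28)
v(H, N) = N (v(H, N) = (-4 + 5)*N = 1*N = N)
(Q(2)*86)*v(B, 11) = (9*86)*11 = 774*11 = 8514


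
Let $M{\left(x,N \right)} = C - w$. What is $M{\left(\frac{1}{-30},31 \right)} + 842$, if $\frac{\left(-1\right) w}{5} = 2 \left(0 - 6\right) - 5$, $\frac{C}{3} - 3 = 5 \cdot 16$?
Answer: $1006$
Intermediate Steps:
$C = 249$ ($C = 9 + 3 \cdot 5 \cdot 16 = 9 + 3 \cdot 80 = 9 + 240 = 249$)
$w = 85$ ($w = - 5 \left(2 \left(0 - 6\right) - 5\right) = - 5 \left(2 \left(-6\right) - 5\right) = - 5 \left(-12 - 5\right) = \left(-5\right) \left(-17\right) = 85$)
$M{\left(x,N \right)} = 164$ ($M{\left(x,N \right)} = 249 - 85 = 164$)
$M{\left(\frac{1}{-30},31 \right)} + 842 = 164 + 842 = 1006$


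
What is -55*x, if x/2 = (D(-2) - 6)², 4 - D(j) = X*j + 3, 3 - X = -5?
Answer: -13310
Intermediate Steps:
X = 8 (X = 3 - 1*(-5) = 3 + 5 = 8)
D(j) = 1 - 8*j (D(j) = 4 - (8*j + 3) = 4 - (3 + 8*j) = 4 + (-3 - 8*j) = 1 - 8*j)
x = 242 (x = 2*((1 - 8*(-2)) - 6)² = 2*((1 + 16) - 6)² = 2*(17 - 6)² = 2*11² = 2*121 = 242)
-55*x = -55*242 = -13310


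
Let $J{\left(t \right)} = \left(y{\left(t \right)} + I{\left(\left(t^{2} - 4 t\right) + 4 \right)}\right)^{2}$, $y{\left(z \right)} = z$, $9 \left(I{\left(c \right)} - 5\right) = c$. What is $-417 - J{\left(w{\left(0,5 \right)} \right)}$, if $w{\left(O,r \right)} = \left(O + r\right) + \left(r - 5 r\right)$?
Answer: $- \frac{73378}{81} \approx -905.9$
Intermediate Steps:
$I{\left(c \right)} = 5 + \frac{c}{9}$
$w{\left(O,r \right)} = O - 3 r$ ($w{\left(O,r \right)} = \left(O + r\right) + \left(r - 5 r\right) = \left(O + r\right) - 4 r = O - 3 r$)
$J{\left(t \right)} = \left(\frac{49}{9} + \frac{t^{2}}{9} + \frac{5 t}{9}\right)^{2}$ ($J{\left(t \right)} = \left(t + \left(5 + \frac{\left(t^{2} - 4 t\right) + 4}{9}\right)\right)^{2} = \left(t + \left(5 + \frac{4 + t^{2} - 4 t}{9}\right)\right)^{2} = \left(t + \left(5 + \left(\frac{4}{9} - \frac{4 t}{9} + \frac{t^{2}}{9}\right)\right)\right)^{2} = \left(t + \left(\frac{49}{9} - \frac{4 t}{9} + \frac{t^{2}}{9}\right)\right)^{2} = \left(\frac{49}{9} + \frac{t^{2}}{9} + \frac{5 t}{9}\right)^{2}$)
$-417 - J{\left(w{\left(0,5 \right)} \right)} = -417 - \frac{\left(49 + \left(0 - 15\right)^{2} + 5 \left(0 - 15\right)\right)^{2}}{81} = -417 - \frac{\left(49 + \left(-15\right)^{2} + 5 \left(-15\right)\right)^{2}}{81} = -417 - \frac{\left(49 + 225 - 75\right)^{2}}{81} = -417 - \frac{199^{2}}{81} = -417 - \frac{1}{81} \cdot 39601 = -417 - \frac{39601}{81} = - \frac{73378}{81}$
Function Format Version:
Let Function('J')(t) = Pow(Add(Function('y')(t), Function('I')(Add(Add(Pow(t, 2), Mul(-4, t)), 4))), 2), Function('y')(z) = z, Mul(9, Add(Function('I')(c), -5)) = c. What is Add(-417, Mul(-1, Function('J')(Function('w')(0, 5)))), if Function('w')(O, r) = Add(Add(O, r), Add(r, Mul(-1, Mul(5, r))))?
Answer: Rational(-73378, 81) ≈ -905.90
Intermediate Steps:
Function('I')(c) = Add(5, Mul(Rational(1, 9), c))
Function('w')(O, r) = Add(O, Mul(-3, r)) (Function('w')(O, r) = Add(Add(O, r), Add(r, Mul(-5, r))) = Add(Add(O, r), Mul(-4, r)) = Add(O, Mul(-3, r)))
Function('J')(t) = Pow(Add(Rational(49, 9), Mul(Rational(1, 9), Pow(t, 2)), Mul(Rational(5, 9), t)), 2) (Function('J')(t) = Pow(Add(t, Add(5, Mul(Rational(1, 9), Add(Add(Pow(t, 2), Mul(-4, t)), 4)))), 2) = Pow(Add(t, Add(5, Mul(Rational(1, 9), Add(4, Pow(t, 2), Mul(-4, t))))), 2) = Pow(Add(t, Add(5, Add(Rational(4, 9), Mul(Rational(-4, 9), t), Mul(Rational(1, 9), Pow(t, 2))))), 2) = Pow(Add(t, Add(Rational(49, 9), Mul(Rational(-4, 9), t), Mul(Rational(1, 9), Pow(t, 2)))), 2) = Pow(Add(Rational(49, 9), Mul(Rational(1, 9), Pow(t, 2)), Mul(Rational(5, 9), t)), 2))
Add(-417, Mul(-1, Function('J')(Function('w')(0, 5)))) = Add(-417, Mul(-1, Mul(Rational(1, 81), Pow(Add(49, Pow(Add(0, Mul(-3, 5)), 2), Mul(5, Add(0, Mul(-3, 5)))), 2)))) = Add(-417, Mul(-1, Mul(Rational(1, 81), Pow(Add(49, Pow(Add(0, -15), 2), Mul(5, Add(0, -15))), 2)))) = Add(-417, Mul(-1, Mul(Rational(1, 81), Pow(Add(49, Pow(-15, 2), Mul(5, -15)), 2)))) = Add(-417, Mul(-1, Mul(Rational(1, 81), Pow(Add(49, 225, -75), 2)))) = Add(-417, Mul(-1, Mul(Rational(1, 81), Pow(199, 2)))) = Add(-417, Mul(-1, Mul(Rational(1, 81), 39601))) = Add(-417, Mul(-1, Rational(39601, 81))) = Add(-417, Rational(-39601, 81)) = Rational(-73378, 81)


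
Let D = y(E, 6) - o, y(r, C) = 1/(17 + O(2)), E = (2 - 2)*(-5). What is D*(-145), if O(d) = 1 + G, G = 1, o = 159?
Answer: 437900/19 ≈ 23047.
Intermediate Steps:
E = 0 (E = 0*(-5) = 0)
O(d) = 2 (O(d) = 1 + 1 = 2)
y(r, C) = 1/19 (y(r, C) = 1/(17 + 2) = 1/19)
D = -3020/19 (D = 1/19 - 1*159 = 1/19 - 159 = -3020/19 ≈ -158.95)
D*(-145) = -3020/19*(-145) = 437900/19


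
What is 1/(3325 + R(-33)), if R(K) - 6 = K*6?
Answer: 1/3133 ≈ 0.00031918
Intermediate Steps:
R(K) = 6 + 6*K (R(K) = 6 + K*6 = 6 + 6*K)
1/(3325 + R(-33)) = 1/(3325 + (6 + 6*(-33))) = 1/(3325 + (6 - 198)) = 1/(3325 - 192) = 1/3133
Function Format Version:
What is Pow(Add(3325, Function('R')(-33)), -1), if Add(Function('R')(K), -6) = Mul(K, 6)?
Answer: Rational(1, 3133) ≈ 0.00031918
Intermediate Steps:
Function('R')(K) = Add(6, Mul(6, K)) (Function('R')(K) = Add(6, Mul(K, 6)) = Add(6, Mul(6, K)))
Pow(Add(3325, Function('R')(-33)), -1) = Pow(Add(3325, Add(6, Mul(6, -33))), -1) = Pow(Add(3325, Add(6, -198)), -1) = Pow(Add(3325, -192), -1) = Pow(3133, -1) = Rational(1, 3133)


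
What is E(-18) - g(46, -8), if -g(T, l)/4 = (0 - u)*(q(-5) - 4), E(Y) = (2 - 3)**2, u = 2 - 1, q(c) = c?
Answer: 37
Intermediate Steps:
u = 1
E(Y) = 1 (E(Y) = (-1)**2 = 1)
g(T, l) = -36 (g(T, l) = -4*(0 - 1*1)*(-5 - 4) = -4*(0 - 1)*(-9) = -(-4)*(-9) = -4*9 = -36)
E(-18) - g(46, -8) = 1 - 1*(-36) = 1 + 36 = 37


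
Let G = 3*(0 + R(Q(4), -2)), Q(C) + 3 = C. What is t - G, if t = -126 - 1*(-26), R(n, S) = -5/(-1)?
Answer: -115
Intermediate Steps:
Q(C) = -3 + C
R(n, S) = 5 (R(n, S) = -5*(-1) = 5)
G = 15 (G = 3*(0 + 5) = 3*5 = 15)
t = -100 (t = -126 + 26 = -100)
t - G = -100 - 1*15 = -100 - 15 = -115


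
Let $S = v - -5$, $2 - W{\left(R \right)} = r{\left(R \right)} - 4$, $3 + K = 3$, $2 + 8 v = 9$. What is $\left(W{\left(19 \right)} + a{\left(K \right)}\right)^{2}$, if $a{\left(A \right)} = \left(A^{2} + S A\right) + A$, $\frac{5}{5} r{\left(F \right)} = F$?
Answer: $169$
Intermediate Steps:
$v = \frac{7}{8}$ ($v = - \frac{1}{4} + \frac{1}{8} \cdot 9 = - \frac{1}{4} + \frac{9}{8} = \frac{7}{8} \approx 0.875$)
$r{\left(F \right)} = F$
$K = 0$ ($K = -3 + 3 = 0$)
$W{\left(R \right)} = 6 - R$ ($W{\left(R \right)} = 2 - \left(R - 4\right) = 2 - \left(-4 + R\right) = 6 - R$)
$S = \frac{47}{8}$ ($S = \frac{7}{8} - -5 = \frac{7}{8} + 5 = \frac{47}{8} \approx 5.875$)
$a{\left(A \right)} = A^{2} + \frac{55 A}{8}$ ($a{\left(A \right)} = \left(A^{2} + \frac{47 A}{8}\right) + A = A^{2} + \frac{55 A}{8}$)
$\left(W{\left(19 \right)} + a{\left(K \right)}\right)^{2} = \left(\left(6 - 19\right) + \frac{1}{8} \cdot 0 \left(55 + 8 \cdot 0\right)\right)^{2} = \left(\left(6 - 19\right) + \frac{1}{8} \cdot 0 \left(55 + 0\right)\right)^{2} = \left(-13 + \frac{1}{8} \cdot 0 \cdot 55\right)^{2} = \left(-13 + 0\right)^{2} = \left(-13\right)^{2} = 169$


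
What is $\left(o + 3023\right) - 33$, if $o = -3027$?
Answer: $-37$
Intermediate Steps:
$\left(o + 3023\right) - 33 = \left(-3027 + 3023\right) - 33 = -4 - 33 = -37$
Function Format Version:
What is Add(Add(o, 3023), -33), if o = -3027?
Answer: -37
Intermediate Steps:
Add(Add(o, 3023), -33) = Add(Add(-3027, 3023), -33) = Add(-4, -33) = -37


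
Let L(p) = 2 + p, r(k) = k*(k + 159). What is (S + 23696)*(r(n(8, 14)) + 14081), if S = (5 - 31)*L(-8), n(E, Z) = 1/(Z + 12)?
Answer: 56784999033/169 ≈ 3.3601e+8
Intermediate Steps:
n(E, Z) = 1/(12 + Z)
r(k) = k*(159 + k)
S = 156 (S = (5 - 31)*(2 - 8) = -26*(-6) = 156)
(S + 23696)*(r(n(8, 14)) + 14081) = (156 + 23696)*((159 + 1/(12 + 14))/(12 + 14) + 14081) = 23852*((159 + 1/26)/26 + 14081) = 23852*((1/26)*(4135/26) + 14081) = 23852*(4135/676 + 14081) = 23852*(9522891/676) = 56784999033/169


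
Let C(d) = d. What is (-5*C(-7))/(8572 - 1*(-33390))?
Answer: 35/41962 ≈ 0.00083409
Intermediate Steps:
(-5*C(-7))/(8572 - 1*(-33390)) = (-5*(-7))/(8572 - 1*(-33390)) = 35/(8572 + 33390) = 35/41962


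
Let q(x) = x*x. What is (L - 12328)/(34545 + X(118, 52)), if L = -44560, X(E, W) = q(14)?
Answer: -56888/34741 ≈ -1.6375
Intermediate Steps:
q(x) = x**2
X(E, W) = 196 (X(E, W) = 14**2 = 196)
(L - 12328)/(34545 + X(118, 52)) = (-44560 - 12328)/(34545 + 196) = -56888/34741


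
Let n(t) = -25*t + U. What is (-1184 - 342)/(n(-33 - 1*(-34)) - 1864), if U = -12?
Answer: 1526/1901 ≈ 0.80274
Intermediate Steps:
n(t) = -12 - 25*t (n(t) = -25*t - 12 = -12 - 25*t)
(-1184 - 342)/(n(-33 - 1*(-34)) - 1864) = (-1184 - 342)/((-12 - 25*(-33 - 1*(-34))) - 1864) = -1526/((-12 - 25*(-33 + 34)) - 1864) = -1526/((-12 - 25*1) - 1864) = -1526/((-12 - 25) - 1864) = -1526/(-37 - 1864) = -1526/(-1901) = -1526*(-1/1901) = 1526/1901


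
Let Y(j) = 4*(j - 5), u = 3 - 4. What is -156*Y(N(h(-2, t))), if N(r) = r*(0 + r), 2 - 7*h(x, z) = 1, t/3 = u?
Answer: 152256/49 ≈ 3107.3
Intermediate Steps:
u = -1
t = -3 (t = 3*(-1) = -3)
h(x, z) = ⅐ (h(x, z) = 2/7 - ⅐*1 = 2/7 - ⅐ = ⅐)
N(r) = r² (N(r) = r*r = r²)
Y(j) = -20 + 4*j (Y(j) = 4*(-5 + j) = -20 + 4*j)
-156*Y(N(h(-2, t))) = -156*(-20 + 4*(⅐)²) = -156*(-20 + 4*(1/49)) = -156*(-20 + 4/49) = -156*(-976/49) = 152256/49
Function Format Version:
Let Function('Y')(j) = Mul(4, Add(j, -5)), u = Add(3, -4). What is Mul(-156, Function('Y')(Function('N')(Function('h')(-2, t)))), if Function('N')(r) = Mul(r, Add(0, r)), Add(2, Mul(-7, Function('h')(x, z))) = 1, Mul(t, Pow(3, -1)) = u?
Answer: Rational(152256, 49) ≈ 3107.3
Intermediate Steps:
u = -1
t = -3 (t = Mul(3, -1) = -3)
Function('h')(x, z) = Rational(1, 7) (Function('h')(x, z) = Add(Rational(2, 7), Mul(Rational(-1, 7), 1)) = Add(Rational(2, 7), Rational(-1, 7)) = Rational(1, 7))
Function('N')(r) = Pow(r, 2) (Function('N')(r) = Mul(r, r) = Pow(r, 2))
Function('Y')(j) = Add(-20, Mul(4, j)) (Function('Y')(j) = Mul(4, Add(-5, j)) = Add(-20, Mul(4, j)))
Mul(-156, Function('Y')(Function('N')(Function('h')(-2, t)))) = Mul(-156, Add(-20, Mul(4, Pow(Rational(1, 7), 2)))) = Mul(-156, Add(-20, Mul(4, Rational(1, 49)))) = Mul(-156, Add(-20, Rational(4, 49))) = Mul(-156, Rational(-976, 49)) = Rational(152256, 49)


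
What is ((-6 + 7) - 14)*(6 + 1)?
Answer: -91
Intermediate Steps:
((-6 + 7) - 14)*(6 + 1) = (1 - 14)*7 = -13*7 = -91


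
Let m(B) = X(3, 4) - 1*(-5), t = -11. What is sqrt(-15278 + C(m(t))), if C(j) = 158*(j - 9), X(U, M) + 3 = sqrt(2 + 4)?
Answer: sqrt(-16384 + 158*sqrt(6)) ≈ 126.48*I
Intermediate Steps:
X(U, M) = -3 + sqrt(6) (X(U, M) = -3 + sqrt(2 + 4) = -3 + sqrt(6))
m(B) = 2 + sqrt(6) (m(B) = (-3 + sqrt(6)) - 1*(-5) = (-3 + sqrt(6)) + 5 = 2 + sqrt(6))
C(j) = -1422 + 158*j (C(j) = 158*(-9 + j) = -1422 + 158*j)
sqrt(-15278 + C(m(t))) = sqrt(-15278 + (-1422 + 158*(2 + sqrt(6)))) = sqrt(-15278 + (-1422 + (316 + 158*sqrt(6)))) = sqrt(-15278 + (-1106 + 158*sqrt(6))) = sqrt(-16384 + 158*sqrt(6))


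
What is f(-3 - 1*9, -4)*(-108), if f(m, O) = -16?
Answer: 1728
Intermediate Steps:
f(-3 - 1*9, -4)*(-108) = -16*(-108) = 1728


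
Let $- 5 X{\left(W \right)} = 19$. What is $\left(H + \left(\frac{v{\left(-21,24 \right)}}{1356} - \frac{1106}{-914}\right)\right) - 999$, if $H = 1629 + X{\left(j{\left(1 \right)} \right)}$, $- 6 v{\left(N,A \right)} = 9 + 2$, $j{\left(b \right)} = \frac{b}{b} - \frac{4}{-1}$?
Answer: $\frac{11664004817}{18590760} \approx 627.41$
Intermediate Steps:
$j{\left(b \right)} = 5$ ($j{\left(b \right)} = 1 - -4 = 1 + 4 = 5$)
$v{\left(N,A \right)} = - \frac{11}{6}$ ($v{\left(N,A \right)} = - \frac{9 + 2}{6} = \left(- \frac{1}{6}\right) 11 = - \frac{11}{6}$)
$X{\left(W \right)} = - \frac{19}{5}$ ($X{\left(W \right)} = \left(- \frac{1}{5}\right) 19 = - \frac{19}{5}$)
$H = \frac{8126}{5}$ ($H = 1629 - \frac{19}{5} = \frac{8126}{5} \approx 1625.2$)
$\left(H + \left(\frac{v{\left(-21,24 \right)}}{1356} - \frac{1106}{-914}\right)\right) - 999 = \left(\frac{8126}{5} - \left(- \frac{553}{457} + \frac{11}{8136}\right)\right) - 999 = \left(\frac{8126}{5} - - \frac{4494181}{3718152}\right) - 999 = \left(\frac{8126}{5} + \left(- \frac{11}{8136} + \frac{553}{457}\right)\right) - 999 = \left(\frac{8126}{5} + \frac{4494181}{3718152}\right) - 999 = \frac{30236174057}{18590760} - 999 = \frac{11664004817}{18590760}$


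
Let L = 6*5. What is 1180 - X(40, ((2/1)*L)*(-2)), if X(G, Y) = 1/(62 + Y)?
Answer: 68441/58 ≈ 1180.0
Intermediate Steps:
L = 30
1180 - X(40, ((2/1)*L)*(-2)) = 1180 - 1/(62 + ((2/1)*30)*(-2)) = 1180 - 1/(62 + ((2*1)*30)*(-2)) = 1180 - 1/(62 + (2*30)*(-2)) = 1180 - 1/(62 + 60*(-2)) = 1180 - 1/(62 - 120) = 1180 - 1/(-58) = 1180 - 1*(-1/58) = 1180 + 1/58 = 68441/58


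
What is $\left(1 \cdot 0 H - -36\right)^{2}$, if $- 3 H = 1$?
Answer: $1296$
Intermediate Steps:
$H = - \frac{1}{3}$ ($H = \left(- \frac{1}{3}\right) 1 = - \frac{1}{3} \approx -0.33333$)
$\left(1 \cdot 0 H - -36\right)^{2} = \left(1 \cdot 0 \left(- \frac{1}{3}\right) - -36\right)^{2} = \left(0 \left(- \frac{1}{3}\right) + 36\right)^{2} = \left(0 + 36\right)^{2} = 36^{2} = 1296$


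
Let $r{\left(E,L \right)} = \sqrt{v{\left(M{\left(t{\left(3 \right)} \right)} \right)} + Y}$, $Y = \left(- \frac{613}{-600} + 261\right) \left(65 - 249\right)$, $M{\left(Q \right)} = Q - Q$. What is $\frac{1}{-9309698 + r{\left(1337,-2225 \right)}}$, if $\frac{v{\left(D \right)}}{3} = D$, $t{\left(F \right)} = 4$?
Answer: $- \frac{698227350}{6500285767456199} - \frac{5 i \sqrt{10847697}}{6500285767456199} \approx -1.0741 \cdot 10^{-7} - 2.5334 \cdot 10^{-12} i$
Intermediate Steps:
$M{\left(Q \right)} = 0$
$v{\left(D \right)} = 3 D$
$Y = - \frac{3615899}{75}$ ($Y = \left(\left(-613\right) \left(- \frac{1}{600}\right) + 261\right) \left(-184\right) = \left(\frac{613}{600} + 261\right) \left(-184\right) = \frac{157213}{600} \left(-184\right) = - \frac{3615899}{75} \approx -48212.0$)
$r{\left(E,L \right)} = \frac{i \sqrt{10847697}}{15}$ ($r{\left(E,L \right)} = \sqrt{3 \cdot 0 - \frac{3615899}{75}} = \sqrt{0 - \frac{3615899}{75}} = \sqrt{- \frac{3615899}{75}} = \frac{i \sqrt{10847697}}{15}$)
$\frac{1}{-9309698 + r{\left(1337,-2225 \right)}} = \frac{1}{-9309698 + \frac{i \sqrt{10847697}}{15}}$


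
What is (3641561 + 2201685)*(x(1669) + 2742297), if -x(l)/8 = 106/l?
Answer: 26743910808974870/1669 ≈ 1.6024e+13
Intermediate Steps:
x(l) = -848/l
(3641561 + 2201685)*(x(1669) + 2742297) = (3641561 + 2201685)*(-848/1669 + 2742297) = 5843246*(-848*1/1669 + 2742297) = 5843246*(-848/1669 + 2742297) = 5843246*(4576892845/1669) = 26743910808974870/1669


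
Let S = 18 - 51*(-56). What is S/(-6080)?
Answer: -1437/3040 ≈ -0.47270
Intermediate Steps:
S = 2874 (S = 18 + 2856 = 2874)
S/(-6080) = 2874/(-6080) = 2874*(-1/6080) = -1437/3040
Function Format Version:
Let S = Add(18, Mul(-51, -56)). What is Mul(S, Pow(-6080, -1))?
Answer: Rational(-1437, 3040) ≈ -0.47270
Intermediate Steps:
S = 2874 (S = Add(18, 2856) = 2874)
Mul(S, Pow(-6080, -1)) = Mul(2874, Pow(-6080, -1)) = Mul(2874, Rational(-1, 6080)) = Rational(-1437, 3040)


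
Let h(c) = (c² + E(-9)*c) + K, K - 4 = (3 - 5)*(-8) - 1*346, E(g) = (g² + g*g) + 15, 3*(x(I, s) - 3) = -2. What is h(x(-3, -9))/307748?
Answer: 208/692433 ≈ 0.00030039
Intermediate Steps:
x(I, s) = 7/3 (x(I, s) = 3 + (⅓)*(-2) = 3 - ⅔ = 7/3)
E(g) = 15 + 2*g² (E(g) = (g² + g²) + 15 = 2*g² + 15 = 15 + 2*g²)
K = -326 (K = 4 + ((3 - 5)*(-8) - 1*346) = 4 + (-2*(-8) - 346) = 4 + (16 - 346) = 4 - 330 = -326)
h(c) = -326 + c² + 177*c (h(c) = (c² + (15 + 2*(-9)²)*c) - 326 = (c² + (15 + 2*81)*c) - 326 = (c² + (15 + 162)*c) - 326 = (c² + 177*c) - 326 = -326 + c² + 177*c)
h(x(-3, -9))/307748 = (-326 + (7/3)² + 177*(7/3))/307748 = (-326 + 49/9 + 413)*(1/307748) = (832/9)*(1/307748) = 208/692433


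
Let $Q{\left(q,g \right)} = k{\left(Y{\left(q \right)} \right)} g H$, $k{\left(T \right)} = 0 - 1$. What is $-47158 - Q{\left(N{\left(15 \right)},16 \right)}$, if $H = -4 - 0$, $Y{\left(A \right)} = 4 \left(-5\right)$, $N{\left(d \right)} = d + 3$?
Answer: $-47222$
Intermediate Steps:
$N{\left(d \right)} = 3 + d$
$Y{\left(A \right)} = -20$
$k{\left(T \right)} = -1$
$H = -4$ ($H = -4 + 0 = -4$)
$Q{\left(q,g \right)} = 4 g$ ($Q{\left(q,g \right)} = - g \left(-4\right) = 4 g$)
$-47158 - Q{\left(N{\left(15 \right)},16 \right)} = -47158 - 4 \cdot 16 = -47158 - 64 = -47222$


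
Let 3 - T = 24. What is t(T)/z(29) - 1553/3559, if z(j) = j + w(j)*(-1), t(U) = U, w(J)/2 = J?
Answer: 29702/103211 ≈ 0.28778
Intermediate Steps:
T = -21 (T = 3 - 1*24 = 3 - 24 = -21)
w(J) = 2*J
z(j) = -j (z(j) = j + (2*j)*(-1) = j - 2*j = -j)
t(T)/z(29) - 1553/3559 = -21/((-1*29)) - 1553/3559 = -21/(-29) - 1553*1/3559 = -21*(-1/29) - 1553/3559 = 21/29 - 1553/3559 = 29702/103211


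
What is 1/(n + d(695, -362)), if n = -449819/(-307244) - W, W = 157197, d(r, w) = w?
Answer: -307244/48408607577 ≈ -6.3469e-6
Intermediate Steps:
n = -48297385249/307244 (n = -449819/(-307244) - 1*157197 = -449819*(-1/307244) - 157197 = 449819/307244 - 157197 = -48297385249/307244 ≈ -1.5720e+5)
1/(n + d(695, -362)) = 1/(-48297385249/307244 - 362) = 1/(-48408607577/307244) = -307244/48408607577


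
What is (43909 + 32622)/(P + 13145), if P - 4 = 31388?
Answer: 76531/44537 ≈ 1.7184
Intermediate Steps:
P = 31392 (P = 4 + 31388 = 31392)
(43909 + 32622)/(P + 13145) = (43909 + 32622)/(31392 + 13145) = 76531/44537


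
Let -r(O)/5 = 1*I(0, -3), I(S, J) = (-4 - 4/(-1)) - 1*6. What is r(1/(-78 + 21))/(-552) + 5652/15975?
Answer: 48901/163300 ≈ 0.29946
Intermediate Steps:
I(S, J) = -6 (I(S, J) = (-4 - 4*(-1)) - 6 = (-4 - 1*(-4)) - 6 = (-4 + 4) - 6 = 0 - 6 = -6)
r(O) = 30 (r(O) = -5*(-6) = 30)
r(1/(-78 + 21))/(-552) + 5652/15975 = 30/(-552) + 5652/15975 = 30*(-1/552) + 5652*(1/15975) = -5/92 + 628/1775 = 48901/163300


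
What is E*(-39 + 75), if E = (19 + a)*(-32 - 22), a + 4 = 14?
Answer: -56376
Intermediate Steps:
a = 10 (a = -4 + 14 = 10)
E = -1566 (E = (19 + 10)*(-32 - 22) = 29*(-54) = -1566)
E*(-39 + 75) = -1566*(-39 + 75) = -1566*36 = -56376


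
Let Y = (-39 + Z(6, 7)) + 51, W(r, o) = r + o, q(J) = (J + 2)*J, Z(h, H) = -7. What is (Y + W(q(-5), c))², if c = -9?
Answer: 121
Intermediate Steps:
q(J) = J*(2 + J) (q(J) = (2 + J)*J = J*(2 + J))
W(r, o) = o + r
Y = 5 (Y = (-39 - 7) + 51 = -46 + 51 = 5)
(Y + W(q(-5), c))² = (5 + (-9 - 5*(2 - 5)))² = (5 + (-9 - 5*(-3)))² = (5 + (-9 + 15))² = (5 + 6)² = 11² = 121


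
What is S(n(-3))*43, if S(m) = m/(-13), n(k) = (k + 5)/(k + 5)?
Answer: -43/13 ≈ -3.3077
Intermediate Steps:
n(k) = 1 (n(k) = (5 + k)/(5 + k) = 1)
S(m) = -m/13 (S(m) = m*(-1/13) = -m/13)
S(n(-3))*43 = -1/13*1*43 = -1/13*43 = -43/13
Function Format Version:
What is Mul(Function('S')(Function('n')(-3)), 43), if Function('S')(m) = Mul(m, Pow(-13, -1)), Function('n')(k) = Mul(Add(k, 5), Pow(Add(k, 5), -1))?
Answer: Rational(-43, 13) ≈ -3.3077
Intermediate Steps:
Function('n')(k) = 1 (Function('n')(k) = Mul(Add(5, k), Pow(Add(5, k), -1)) = 1)
Function('S')(m) = Mul(Rational(-1, 13), m) (Function('S')(m) = Mul(m, Rational(-1, 13)) = Mul(Rational(-1, 13), m))
Mul(Function('S')(Function('n')(-3)), 43) = Mul(Mul(Rational(-1, 13), 1), 43) = Mul(Rational(-1, 13), 43) = Rational(-43, 13)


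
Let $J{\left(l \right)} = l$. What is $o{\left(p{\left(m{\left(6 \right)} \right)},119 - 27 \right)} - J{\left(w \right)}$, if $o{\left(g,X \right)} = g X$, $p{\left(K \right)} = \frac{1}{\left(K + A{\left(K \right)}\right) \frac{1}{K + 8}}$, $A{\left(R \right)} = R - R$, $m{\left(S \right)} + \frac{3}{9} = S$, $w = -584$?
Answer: $\frac{13700}{17} \approx 805.88$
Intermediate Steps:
$m{\left(S \right)} = - \frac{1}{3} + S$
$A{\left(R \right)} = 0$
$p{\left(K \right)} = \frac{8 + K}{K}$ ($p{\left(K \right)} = \frac{1}{\left(K + 0\right) \frac{1}{K + 8}} = \frac{1}{K \frac{1}{8 + K}} = \frac{8 + K}{K}$)
$o{\left(g,X \right)} = X g$
$o{\left(p{\left(m{\left(6 \right)} \right)},119 - 27 \right)} - J{\left(w \right)} = \left(119 - 27\right) \frac{8 + \left(- \frac{1}{3} + 6\right)}{- \frac{1}{3} + 6} - -584 = \left(119 - 27\right) \frac{8 + \frac{17}{3}}{\frac{17}{3}} + 584 = 92 \cdot \frac{3}{17} \cdot \frac{41}{3} + 584 = 92 \cdot \frac{41}{17} + 584 = \frac{3772}{17} + 584 = \frac{13700}{17}$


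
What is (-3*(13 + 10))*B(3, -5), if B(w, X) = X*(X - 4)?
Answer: -3105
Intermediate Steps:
B(w, X) = X*(-4 + X)
(-3*(13 + 10))*B(3, -5) = (-3*(13 + 10))*(-5*(-4 - 5)) = (-3*23)*(-5*(-9)) = -69*45 = -3105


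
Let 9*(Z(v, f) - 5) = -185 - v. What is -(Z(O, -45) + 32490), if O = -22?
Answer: -292292/9 ≈ -32477.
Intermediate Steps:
Z(v, f) = -140/9 - v/9 (Z(v, f) = 5 + (-185 - v)/9 = 5 + (-185/9 - v/9) = -140/9 - v/9)
-(Z(O, -45) + 32490) = -((-140/9 - ⅑*(-22)) + 32490) = -((-140/9 + 22/9) + 32490) = -(-118/9 + 32490) = -1*292292/9 = -292292/9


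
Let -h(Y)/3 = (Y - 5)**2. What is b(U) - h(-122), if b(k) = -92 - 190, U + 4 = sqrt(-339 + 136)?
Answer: 48105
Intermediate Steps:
U = -4 + I*sqrt(203) (U = -4 + sqrt(-339 + 136) = -4 + sqrt(-203) = -4 + I*sqrt(203) ≈ -4.0 + 14.248*I)
b(k) = -282
h(Y) = -3*(-5 + Y)**2 (h(Y) = -3*(Y - 5)**2 = -3*(-5 + Y)**2)
b(U) - h(-122) = -282 - (-3)*(-5 - 122)**2 = -282 - (-3)*(-127)**2 = -282 - (-3)*16129 = -282 - 1*(-48387) = -282 + 48387 = 48105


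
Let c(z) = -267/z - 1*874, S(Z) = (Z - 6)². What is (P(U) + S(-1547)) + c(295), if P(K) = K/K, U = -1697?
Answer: 711225853/295 ≈ 2.4109e+6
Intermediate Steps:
S(Z) = (-6 + Z)²
P(K) = 1
c(z) = -874 - 267/z (c(z) = -267/z - 874 = -874 - 267/z)
(P(U) + S(-1547)) + c(295) = (1 + (-6 - 1547)²) + (-874 - 267/295) = (1 + (-1553)²) + (-874 - 267*1/295) = (1 + 2411809) + (-874 - 267/295) = 2411810 - 258097/295 = 711225853/295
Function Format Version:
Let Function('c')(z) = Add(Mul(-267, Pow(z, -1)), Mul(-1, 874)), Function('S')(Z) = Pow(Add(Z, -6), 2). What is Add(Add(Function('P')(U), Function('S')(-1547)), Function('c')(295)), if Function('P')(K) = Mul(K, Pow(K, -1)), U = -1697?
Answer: Rational(711225853, 295) ≈ 2.4109e+6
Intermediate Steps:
Function('S')(Z) = Pow(Add(-6, Z), 2)
Function('P')(K) = 1
Function('c')(z) = Add(-874, Mul(-267, Pow(z, -1))) (Function('c')(z) = Add(Mul(-267, Pow(z, -1)), -874) = Add(-874, Mul(-267, Pow(z, -1))))
Add(Add(Function('P')(U), Function('S')(-1547)), Function('c')(295)) = Add(Add(1, Pow(Add(-6, -1547), 2)), Add(-874, Mul(-267, Pow(295, -1)))) = Add(Add(1, Pow(-1553, 2)), Add(-874, Mul(-267, Rational(1, 295)))) = Add(Add(1, 2411809), Add(-874, Rational(-267, 295))) = Add(2411810, Rational(-258097, 295)) = Rational(711225853, 295)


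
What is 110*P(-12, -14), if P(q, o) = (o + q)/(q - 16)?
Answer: 715/7 ≈ 102.14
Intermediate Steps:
P(q, o) = (o + q)/(-16 + q)
110*P(-12, -14) = 110*((-14 - 12)/(-16 - 12)) = 110*(-26/(-28)) = 110*(-1/28*(-26)) = 110*(13/14) = 715/7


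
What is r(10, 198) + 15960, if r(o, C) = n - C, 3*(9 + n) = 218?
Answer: 47477/3 ≈ 15826.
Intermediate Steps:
n = 191/3 (n = -9 + (⅓)*218 = -9 + 218/3 = 191/3 ≈ 63.667)
r(o, C) = 191/3 - C
r(10, 198) + 15960 = (191/3 - 1*198) + 15960 = (191/3 - 198) + 15960 = -403/3 + 15960 = 47477/3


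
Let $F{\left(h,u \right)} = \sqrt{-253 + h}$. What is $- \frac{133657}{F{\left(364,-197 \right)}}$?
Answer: $- \frac{133657 \sqrt{111}}{111} \approx -12686.0$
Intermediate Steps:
$- \frac{133657}{F{\left(364,-197 \right)}} = - \frac{133657}{\sqrt{-253 + 364}} = - \frac{133657}{\sqrt{111}} = - 133657 \frac{\sqrt{111}}{111} = - \frac{133657 \sqrt{111}}{111}$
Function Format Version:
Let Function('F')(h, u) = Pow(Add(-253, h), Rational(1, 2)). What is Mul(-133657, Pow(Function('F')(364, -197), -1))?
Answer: Mul(Rational(-133657, 111), Pow(111, Rational(1, 2))) ≈ -12686.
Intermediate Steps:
Mul(-133657, Pow(Function('F')(364, -197), -1)) = Mul(-133657, Pow(Pow(Add(-253, 364), Rational(1, 2)), -1)) = Mul(-133657, Pow(Pow(111, Rational(1, 2)), -1)) = Mul(-133657, Mul(Rational(1, 111), Pow(111, Rational(1, 2)))) = Mul(Rational(-133657, 111), Pow(111, Rational(1, 2)))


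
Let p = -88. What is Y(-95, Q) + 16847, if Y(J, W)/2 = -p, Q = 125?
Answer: 17023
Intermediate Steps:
Y(J, W) = 176 (Y(J, W) = 2*(-1*(-88)) = 2*88 = 176)
Y(-95, Q) + 16847 = 176 + 16847 = 17023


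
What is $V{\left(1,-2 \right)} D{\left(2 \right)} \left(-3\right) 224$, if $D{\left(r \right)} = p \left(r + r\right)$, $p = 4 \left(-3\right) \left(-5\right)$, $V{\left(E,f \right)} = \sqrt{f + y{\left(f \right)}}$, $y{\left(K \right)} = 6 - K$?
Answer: $- 161280 \sqrt{6} \approx -3.9505 \cdot 10^{5}$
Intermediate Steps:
$V{\left(E,f \right)} = \sqrt{6}$ ($V{\left(E,f \right)} = \sqrt{f - \left(-6 + f\right)} = \sqrt{6}$)
$p = 60$ ($p = \left(-12\right) \left(-5\right) = 60$)
$D{\left(r \right)} = 120 r$ ($D{\left(r \right)} = 60 \left(r + r\right) = 60 \cdot 2 r = 120 r$)
$V{\left(1,-2 \right)} D{\left(2 \right)} \left(-3\right) 224 = \sqrt{6} \cdot 120 \cdot 2 \left(-3\right) 224 = \sqrt{6} \cdot 240 \left(-3\right) 224 = 240 \sqrt{6} \left(-3\right) 224 = - 720 \sqrt{6} \cdot 224 = - 161280 \sqrt{6}$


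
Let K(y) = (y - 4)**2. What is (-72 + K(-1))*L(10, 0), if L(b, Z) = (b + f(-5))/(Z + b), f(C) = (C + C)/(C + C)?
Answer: -517/10 ≈ -51.700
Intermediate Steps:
f(C) = 1 (f(C) = (2*C)/((2*C)) = (2*C)*(1/(2*C)) = 1)
K(y) = (-4 + y)**2
L(b, Z) = (1 + b)/(Z + b) (L(b, Z) = (b + 1)/(Z + b) = (1 + b)/(Z + b))
(-72 + K(-1))*L(10, 0) = (-72 + (-4 - 1)**2)*((1 + 10)/(0 + 10)) = (-72 + (-5)**2)*(11/10) = (-72 + 25)*((1/10)*11) = -47*11/10 = -517/10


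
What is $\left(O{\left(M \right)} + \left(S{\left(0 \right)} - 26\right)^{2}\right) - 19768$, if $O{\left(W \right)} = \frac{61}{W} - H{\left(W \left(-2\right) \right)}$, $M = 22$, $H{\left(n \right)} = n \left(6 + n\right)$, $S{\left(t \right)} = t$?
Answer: $- \frac{456747}{22} \approx -20761.0$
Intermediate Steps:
$O{\left(W \right)} = \frac{61}{W} + 2 W \left(6 - 2 W\right)$ ($O{\left(W \right)} = \frac{61}{W} - W \left(-2\right) \left(6 + W \left(-2\right)\right) = \frac{61}{W} - - 2 W \left(6 - 2 W\right) = \frac{61}{W} + 2 W \left(6 - 2 W\right)$)
$\left(O{\left(M \right)} + \left(S{\left(0 \right)} - 26\right)^{2}\right) - 19768 = \left(\frac{61 + 4 \cdot 22^{2} \left(3 - 22\right)}{22} + \left(0 - 26\right)^{2}\right) - 19768 = \left(\frac{61 + 4 \cdot 484 \left(3 - 22\right)}{22} + \left(-26\right)^{2}\right) - 19768 = \left(\frac{61 + 4 \cdot 484 \left(-19\right)}{22} + 676\right) - 19768 = \left(\frac{61 - 36784}{22} + 676\right) - 19768 = \left(\frac{1}{22} \left(-36723\right) + 676\right) - 19768 = \left(- \frac{36723}{22} + 676\right) - 19768 = - \frac{21851}{22} - 19768 = - \frac{456747}{22}$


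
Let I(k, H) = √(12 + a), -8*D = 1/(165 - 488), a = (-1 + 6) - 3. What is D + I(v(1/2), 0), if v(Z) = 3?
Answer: 1/2584 + √14 ≈ 3.7420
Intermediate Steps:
a = 2 (a = 5 - 3 = 2)
D = 1/2584 (D = -1/(8*(165 - 488)) = -⅛/(-323) = -⅛*(-1/323) = 1/2584 ≈ 0.00038700)
I(k, H) = √14 (I(k, H) = √(12 + 2) = √14)
D + I(v(1/2), 0) = 1/2584 + √14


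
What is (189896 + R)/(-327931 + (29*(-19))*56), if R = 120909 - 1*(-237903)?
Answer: -548708/358787 ≈ -1.5293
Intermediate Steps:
R = 358812 (R = 120909 + 237903 = 358812)
(189896 + R)/(-327931 + (29*(-19))*56) = (189896 + 358812)/(-327931 + (29*(-19))*56) = 548708/(-327931 - 551*56) = 548708/(-327931 - 30856) = 548708/(-358787) = 548708*(-1/358787) = -548708/358787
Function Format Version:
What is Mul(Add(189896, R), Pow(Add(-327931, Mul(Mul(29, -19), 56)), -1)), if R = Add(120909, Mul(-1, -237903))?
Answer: Rational(-548708, 358787) ≈ -1.5293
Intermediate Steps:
R = 358812 (R = Add(120909, 237903) = 358812)
Mul(Add(189896, R), Pow(Add(-327931, Mul(Mul(29, -19), 56)), -1)) = Mul(Add(189896, 358812), Pow(Add(-327931, Mul(Mul(29, -19), 56)), -1)) = Mul(548708, Pow(Add(-327931, Mul(-551, 56)), -1)) = Mul(548708, Pow(Add(-327931, -30856), -1)) = Mul(548708, Pow(-358787, -1)) = Mul(548708, Rational(-1, 358787)) = Rational(-548708, 358787)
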